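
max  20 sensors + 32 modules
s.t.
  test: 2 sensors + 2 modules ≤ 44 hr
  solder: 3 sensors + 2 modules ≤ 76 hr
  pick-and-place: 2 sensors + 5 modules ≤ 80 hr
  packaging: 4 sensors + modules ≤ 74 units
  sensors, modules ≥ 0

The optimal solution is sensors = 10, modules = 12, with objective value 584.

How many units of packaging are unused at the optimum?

packaging used = 4·10 + 1·12 = 52; slack = 74 − 52 = 22.

22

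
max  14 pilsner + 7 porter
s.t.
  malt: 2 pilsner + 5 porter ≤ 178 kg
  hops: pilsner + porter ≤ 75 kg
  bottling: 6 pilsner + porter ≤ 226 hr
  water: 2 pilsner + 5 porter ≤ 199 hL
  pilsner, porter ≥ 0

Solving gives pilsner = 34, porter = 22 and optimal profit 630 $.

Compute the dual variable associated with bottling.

2

Check each constraint at x*: malt 178/178 (tight); hops 56/75 (slack 19); bottling 226/226 (tight); water 178/199 (slack 21).
Since hops, water are not tight, their duals are 0.
From A_Bᵀ y = c: 2·y_malt + 6·y_bottling = 14; 5·y_malt + 1·y_bottling = 7.
Solving: y_malt = 1, y_bottling = 2.
Shadow price of bottling = 2.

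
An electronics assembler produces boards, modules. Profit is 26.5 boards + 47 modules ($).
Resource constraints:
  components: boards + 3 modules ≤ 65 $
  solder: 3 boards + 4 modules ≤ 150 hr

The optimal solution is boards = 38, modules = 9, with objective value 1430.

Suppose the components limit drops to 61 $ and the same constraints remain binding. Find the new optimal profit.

1402

At the optimum: components uses 65 of 65 (binding); solder uses 150 of 150 (binding).
The binding rows give the dual system: 1·y_components + 3·y_solder = 26.5 and 3·y_components + 4·y_solder = 47.
This yields shadow prices y_components = 7, y_solder = 6.5.
Δz = y_components·Δb = 7 × (-4) = -28, so new z* = 1430 − 28 = 1402.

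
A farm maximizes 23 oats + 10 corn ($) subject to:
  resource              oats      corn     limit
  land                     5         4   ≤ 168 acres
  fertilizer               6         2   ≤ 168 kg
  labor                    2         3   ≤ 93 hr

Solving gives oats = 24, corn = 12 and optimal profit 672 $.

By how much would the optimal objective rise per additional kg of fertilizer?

At the optimum: land uses 168 of 168 (binding); fertilizer uses 168 of 168 (binding); labor uses 84 of 93 (slack = 9).
Since labor is not tight, its dual is 0.
Dual feasibility on the basic columns requires 5·y_land + 6·y_fertilizer = 23, 4·y_land + 2·y_fertilizer = 10.
Solving: y_land = 1, y_fertilizer = 3.
Shadow price of fertilizer = 3.

3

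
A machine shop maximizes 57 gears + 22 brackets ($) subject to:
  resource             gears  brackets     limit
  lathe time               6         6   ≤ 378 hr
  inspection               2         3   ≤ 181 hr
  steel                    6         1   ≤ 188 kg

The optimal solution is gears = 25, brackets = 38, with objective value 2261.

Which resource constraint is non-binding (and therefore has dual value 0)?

lathe time: 378/378 (binding)
inspection: 164/181 (slack 17)
steel: 188/188 (binding)
By complementary slackness, a constraint with positive slack has shadow price 0 → inspection.

inspection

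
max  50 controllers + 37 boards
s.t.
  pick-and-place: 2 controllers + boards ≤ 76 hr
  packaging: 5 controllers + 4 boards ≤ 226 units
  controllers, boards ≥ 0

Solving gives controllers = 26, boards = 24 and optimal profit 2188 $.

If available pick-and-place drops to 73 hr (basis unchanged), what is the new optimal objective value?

2173

Check each constraint at x*: pick-and-place 76/76 (tight); packaging 226/226 (tight).
The binding rows give the dual system: 2·y_pick-and-place + 5·y_packaging = 50 and 1·y_pick-and-place + 4·y_packaging = 37.
Solving: y_pick-and-place = 5, y_packaging = 8.
Δz = y_pick-and-place·Δb = 5 × (-3) = -15, so new z* = 2188 − 15 = 2173.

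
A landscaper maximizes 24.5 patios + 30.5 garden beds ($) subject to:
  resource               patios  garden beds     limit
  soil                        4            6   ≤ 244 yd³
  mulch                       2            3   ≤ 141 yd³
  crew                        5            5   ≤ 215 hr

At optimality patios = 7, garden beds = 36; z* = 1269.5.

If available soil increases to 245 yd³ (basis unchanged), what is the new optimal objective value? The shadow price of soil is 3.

Δb = 1, so new z* = 1269.5 + (3)·(1) = 1269.5 + 3 = 1272.5.

1272.5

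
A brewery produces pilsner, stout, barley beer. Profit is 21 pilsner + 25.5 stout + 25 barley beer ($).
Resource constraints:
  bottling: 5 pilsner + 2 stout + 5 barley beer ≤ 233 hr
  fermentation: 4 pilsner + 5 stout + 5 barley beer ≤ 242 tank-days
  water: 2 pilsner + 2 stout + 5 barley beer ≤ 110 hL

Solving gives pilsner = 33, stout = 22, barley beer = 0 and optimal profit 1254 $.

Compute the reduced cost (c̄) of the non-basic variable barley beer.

-5

Binding: fermentation and water. Non-binding: bottling (24 unused).
Since bottling is not tight, its dual is 0.
The binding rows give the dual system: 4·y_fermentation + 2·y_water = 21 and 5·y_fermentation + 2·y_water = 25.5.
Solving: y_fermentation = 4.5, y_water = 1.5.
Reduced cost of barley beer: c₃ − yᵀa₃ = 25 − (4.5·5 + 1.5·5) = 25 − 30 = -5.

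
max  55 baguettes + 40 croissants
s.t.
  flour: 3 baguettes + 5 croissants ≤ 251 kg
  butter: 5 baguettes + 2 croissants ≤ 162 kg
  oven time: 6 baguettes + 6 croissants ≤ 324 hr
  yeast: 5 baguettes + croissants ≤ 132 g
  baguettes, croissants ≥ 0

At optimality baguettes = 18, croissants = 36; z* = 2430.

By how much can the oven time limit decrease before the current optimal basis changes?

21.6

Binding constraints: butter, oven time. The basis is B = [[5,2],[6,6]] with det 18.
Per unit decrease in oven time, x* moves by d = (0.1111, -0.2778).
The basis stays optimal until yeast becomes binding; allowable decrease = 21.6 hr.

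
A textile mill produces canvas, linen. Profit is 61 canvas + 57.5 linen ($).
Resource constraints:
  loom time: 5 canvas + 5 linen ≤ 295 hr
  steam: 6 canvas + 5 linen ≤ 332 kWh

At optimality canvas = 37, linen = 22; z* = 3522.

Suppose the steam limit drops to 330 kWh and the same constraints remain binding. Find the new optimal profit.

Check each constraint at x*: loom time 295/295 (tight); steam 332/332 (tight).
The binding rows give the dual system: 5·y_loom time + 6·y_steam = 61 and 5·y_loom time + 5·y_steam = 57.5.
→ y_loom time = 8 and y_steam = 3.5.
Δz = y_steam·Δb = 3.5 × (-2) = -7, so new z* = 3522 − 7 = 3515.

3515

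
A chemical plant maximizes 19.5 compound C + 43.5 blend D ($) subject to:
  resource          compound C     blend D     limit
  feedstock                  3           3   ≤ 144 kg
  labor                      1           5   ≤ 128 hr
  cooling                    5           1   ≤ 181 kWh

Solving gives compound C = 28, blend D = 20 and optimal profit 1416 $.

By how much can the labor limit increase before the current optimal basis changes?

Binding constraints: feedstock, labor. The basis is B = [[3,3],[1,5]] with det 12.
Per unit increase in labor, x* moves by d = (-0.25, 0.25).
The basis stays optimal until compound C reaches 0; allowable increase = 112 hr.

112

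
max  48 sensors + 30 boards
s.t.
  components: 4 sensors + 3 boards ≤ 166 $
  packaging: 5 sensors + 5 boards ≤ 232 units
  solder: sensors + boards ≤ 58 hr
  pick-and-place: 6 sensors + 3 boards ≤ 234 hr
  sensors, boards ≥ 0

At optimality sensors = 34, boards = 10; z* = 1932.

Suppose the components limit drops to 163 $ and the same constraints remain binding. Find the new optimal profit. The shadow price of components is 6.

1914

Δb = -3, so new z* = 1932 + (6)·(-3) = 1932 − 18 = 1914.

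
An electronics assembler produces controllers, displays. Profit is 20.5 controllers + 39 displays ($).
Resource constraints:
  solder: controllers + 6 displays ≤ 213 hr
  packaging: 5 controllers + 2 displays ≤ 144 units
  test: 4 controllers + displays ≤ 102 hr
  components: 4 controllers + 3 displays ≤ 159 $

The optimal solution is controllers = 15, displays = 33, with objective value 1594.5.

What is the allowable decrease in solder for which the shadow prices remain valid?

9

Binding constraints: solder, components. The basis is B = [[1,6],[4,3]] with det -21.
Per unit decrease in solder, x* moves by d = (0.1429, -0.1905).
The basis stays optimal until packaging becomes binding; allowable decrease = 9 hr.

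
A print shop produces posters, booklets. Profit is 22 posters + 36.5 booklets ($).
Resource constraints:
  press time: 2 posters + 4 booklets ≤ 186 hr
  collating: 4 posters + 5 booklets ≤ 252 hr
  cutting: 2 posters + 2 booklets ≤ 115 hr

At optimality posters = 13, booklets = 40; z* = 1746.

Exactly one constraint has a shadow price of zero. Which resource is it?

cutting

press time: 186/186 (binding)
collating: 252/252 (binding)
cutting: 106/115 (slack 9)
By complementary slackness, a constraint with positive slack has shadow price 0 → cutting.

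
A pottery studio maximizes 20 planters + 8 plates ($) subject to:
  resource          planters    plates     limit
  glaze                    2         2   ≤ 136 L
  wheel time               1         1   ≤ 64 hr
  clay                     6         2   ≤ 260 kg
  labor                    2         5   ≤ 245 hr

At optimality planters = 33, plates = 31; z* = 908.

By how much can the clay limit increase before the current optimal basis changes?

124

Binding constraints: wheel time, clay. The basis is B = [[1,1],[6,2]] with det -4.
Per unit increase in clay, x* moves by d = (0.25, -0.25).
The basis stays optimal until plates reaches 0; allowable increase = 124 kg.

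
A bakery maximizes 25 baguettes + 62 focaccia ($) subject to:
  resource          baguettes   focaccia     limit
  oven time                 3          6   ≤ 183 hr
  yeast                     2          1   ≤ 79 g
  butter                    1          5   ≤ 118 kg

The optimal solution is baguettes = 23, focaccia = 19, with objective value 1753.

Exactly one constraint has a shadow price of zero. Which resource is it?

yeast

oven time: 183/183 (binding)
yeast: 65/79 (slack 14)
butter: 118/118 (binding)
By complementary slackness, a constraint with positive slack has shadow price 0 → yeast.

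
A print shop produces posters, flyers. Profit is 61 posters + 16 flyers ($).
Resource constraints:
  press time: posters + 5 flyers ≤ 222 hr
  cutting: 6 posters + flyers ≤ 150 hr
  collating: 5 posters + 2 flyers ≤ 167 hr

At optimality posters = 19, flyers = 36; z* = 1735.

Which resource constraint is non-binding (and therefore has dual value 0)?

press time: 199/222 (slack 23)
cutting: 150/150 (binding)
collating: 167/167 (binding)
By complementary slackness, a constraint with positive slack has shadow price 0 → press time.

press time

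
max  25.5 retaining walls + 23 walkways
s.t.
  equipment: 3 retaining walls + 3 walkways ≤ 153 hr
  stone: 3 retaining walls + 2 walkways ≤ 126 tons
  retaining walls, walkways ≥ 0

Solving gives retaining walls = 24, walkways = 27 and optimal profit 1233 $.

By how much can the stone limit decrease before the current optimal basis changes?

24

Binding constraints: equipment, stone. The basis is B = [[3,3],[3,2]] with det -3.
Per unit decrease in stone, x* moves by d = (-1, 1).
The basis stays optimal until retaining walls reaches 0; allowable decrease = 24 tons.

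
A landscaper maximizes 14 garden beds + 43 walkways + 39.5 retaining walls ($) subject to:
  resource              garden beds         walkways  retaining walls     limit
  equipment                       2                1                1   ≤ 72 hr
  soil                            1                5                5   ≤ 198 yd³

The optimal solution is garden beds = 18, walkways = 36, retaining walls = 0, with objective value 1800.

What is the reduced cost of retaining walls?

-3.5

Both equipment and soil are binding at x*.
Dual feasibility on the basic columns requires 2·y_equipment + 1·y_soil = 14, 1·y_equipment + 5·y_soil = 43.
Solving: y_equipment = 3, y_soil = 8.
Reduced cost of retaining walls: c₃ − yᵀa₃ = 39.5 − (3·1 + 8·5) = 39.5 − 43 = -3.5.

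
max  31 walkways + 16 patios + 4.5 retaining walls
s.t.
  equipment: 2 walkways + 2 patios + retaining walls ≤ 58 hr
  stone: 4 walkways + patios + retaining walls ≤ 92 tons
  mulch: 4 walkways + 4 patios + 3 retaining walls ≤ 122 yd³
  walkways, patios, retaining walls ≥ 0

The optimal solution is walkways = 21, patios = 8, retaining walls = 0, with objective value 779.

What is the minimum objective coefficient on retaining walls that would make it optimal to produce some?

Binding: equipment and stone. Non-binding: mulch (6 unused).
Slack constraints have shadow price 0 (complementary slackness).
From A_Bᵀ y = c: 2·y_equipment + 4·y_stone = 31; 2·y_equipment + 1·y_stone = 16.
Solving: y_equipment = 5.5, y_stone = 5.
retaining walls enters the basis when its profit ≥ yᵀa₃ = 5.5·1 + 5·1 = 10.5.

10.5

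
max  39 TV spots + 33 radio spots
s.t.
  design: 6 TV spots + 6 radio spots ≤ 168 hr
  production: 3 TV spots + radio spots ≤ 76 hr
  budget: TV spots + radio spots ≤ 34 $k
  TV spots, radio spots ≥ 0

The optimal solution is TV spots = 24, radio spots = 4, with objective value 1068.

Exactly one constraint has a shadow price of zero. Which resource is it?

budget

design: 168/168 (binding)
production: 76/76 (binding)
budget: 28/34 (slack 6)
By complementary slackness, a constraint with positive slack has shadow price 0 → budget.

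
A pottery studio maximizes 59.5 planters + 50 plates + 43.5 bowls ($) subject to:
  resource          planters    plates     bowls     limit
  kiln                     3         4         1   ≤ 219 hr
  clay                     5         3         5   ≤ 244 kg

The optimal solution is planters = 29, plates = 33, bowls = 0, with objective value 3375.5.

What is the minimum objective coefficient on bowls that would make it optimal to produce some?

46.5

Both kiln and clay are binding at x*.
Dual feasibility on the basic columns requires 3·y_kiln + 5·y_clay = 59.5, 4·y_kiln + 3·y_clay = 50.
→ y_kiln = 6.5 and y_clay = 8.
bowls enters the basis when its profit ≥ yᵀa₃ = 6.5·1 + 8·5 = 46.5.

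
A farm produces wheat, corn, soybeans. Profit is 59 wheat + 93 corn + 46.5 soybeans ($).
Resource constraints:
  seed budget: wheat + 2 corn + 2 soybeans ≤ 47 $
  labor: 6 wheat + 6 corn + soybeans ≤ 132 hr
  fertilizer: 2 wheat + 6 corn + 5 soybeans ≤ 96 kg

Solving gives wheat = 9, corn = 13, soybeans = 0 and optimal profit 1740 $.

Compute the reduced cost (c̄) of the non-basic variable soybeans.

-3

Check each constraint at x*: seed budget 35/47 (slack 12); labor 132/132 (tight); fertilizer 96/96 (tight).
Since seed budget is not tight, its dual is 0.
The binding rows give the dual system: 6·y_labor + 2·y_fertilizer = 59 and 6·y_labor + 6·y_fertilizer = 93.
→ y_labor = 7 and y_fertilizer = 8.5.
Reduced cost of soybeans: c₃ − yᵀa₃ = 46.5 − (7·1 + 8.5·5) = 46.5 − 49.5 = -3.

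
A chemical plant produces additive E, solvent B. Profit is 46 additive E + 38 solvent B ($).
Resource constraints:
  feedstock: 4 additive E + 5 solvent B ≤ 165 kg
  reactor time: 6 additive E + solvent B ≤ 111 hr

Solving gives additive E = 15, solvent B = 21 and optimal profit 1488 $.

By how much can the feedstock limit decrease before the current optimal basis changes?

Binding constraints: feedstock, reactor time. The basis is B = [[4,5],[6,1]] with det -26.
Per unit decrease in feedstock, x* moves by d = (0.0385, -0.2308).
The basis stays optimal until solvent B reaches 0; allowable decrease = 91 kg.

91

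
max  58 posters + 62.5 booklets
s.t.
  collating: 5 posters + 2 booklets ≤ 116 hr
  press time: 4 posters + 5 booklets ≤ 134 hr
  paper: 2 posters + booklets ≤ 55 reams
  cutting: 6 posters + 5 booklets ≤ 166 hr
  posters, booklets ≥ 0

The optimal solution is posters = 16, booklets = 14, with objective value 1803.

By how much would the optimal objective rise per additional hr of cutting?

4

Check each constraint at x*: collating 108/116 (slack 8); press time 134/134 (tight); paper 46/55 (slack 9); cutting 166/166 (tight).
Slack constraints have shadow price 0 (complementary slackness).
The binding rows give the dual system: 4·y_press time + 6·y_cutting = 58 and 5·y_press time + 5·y_cutting = 62.5.
This yields shadow prices y_press time = 8.5, y_cutting = 4.
Shadow price of cutting = 4.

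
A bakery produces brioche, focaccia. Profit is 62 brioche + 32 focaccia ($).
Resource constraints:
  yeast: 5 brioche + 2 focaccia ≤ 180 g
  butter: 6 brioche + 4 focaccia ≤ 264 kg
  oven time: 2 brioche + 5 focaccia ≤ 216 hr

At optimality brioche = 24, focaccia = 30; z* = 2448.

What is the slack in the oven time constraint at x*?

18

oven time used = 2·24 + 5·30 = 198; slack = 216 − 198 = 18.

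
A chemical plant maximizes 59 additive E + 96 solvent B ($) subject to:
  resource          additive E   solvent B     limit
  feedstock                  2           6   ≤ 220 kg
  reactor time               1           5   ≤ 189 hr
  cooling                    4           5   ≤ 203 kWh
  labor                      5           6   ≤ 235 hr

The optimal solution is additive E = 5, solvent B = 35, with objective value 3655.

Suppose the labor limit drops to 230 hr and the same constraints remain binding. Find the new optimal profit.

3610

Binding: feedstock and labor. Non-binding: reactor time (9 unused), cooling (8 unused).
Slack constraints have shadow price 0 (complementary slackness).
The binding rows give the dual system: 2·y_feedstock + 5·y_labor = 59 and 6·y_feedstock + 6·y_labor = 96.
This yields shadow prices y_feedstock = 7, y_labor = 9.
Δz = y_labor·Δb = 9 × (-5) = -45, so new z* = 3655 − 45 = 3610.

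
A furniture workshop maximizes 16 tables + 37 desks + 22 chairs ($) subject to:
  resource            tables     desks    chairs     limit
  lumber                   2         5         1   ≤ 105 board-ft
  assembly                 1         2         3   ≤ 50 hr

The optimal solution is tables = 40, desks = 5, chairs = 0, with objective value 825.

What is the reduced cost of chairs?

Both lumber and assembly are binding at x*.
From A_Bᵀ y = c: 2·y_lumber + 1·y_assembly = 16; 5·y_lumber + 2·y_assembly = 37.
Solving: y_lumber = 5, y_assembly = 6.
Reduced cost of chairs: c₃ − yᵀa₃ = 22 − (5·1 + 6·3) = 22 − 23 = -1.

-1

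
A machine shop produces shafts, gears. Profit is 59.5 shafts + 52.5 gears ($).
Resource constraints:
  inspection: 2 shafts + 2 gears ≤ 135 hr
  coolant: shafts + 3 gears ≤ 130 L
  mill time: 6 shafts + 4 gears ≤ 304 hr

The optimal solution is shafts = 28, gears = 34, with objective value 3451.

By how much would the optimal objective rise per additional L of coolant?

Check each constraint at x*: inspection 124/135 (slack 11); coolant 130/130 (tight); mill time 304/304 (tight).
Since inspection is not tight, its dual is 0.
The binding rows give the dual system: 1·y_coolant + 6·y_mill time = 59.5 and 3·y_coolant + 4·y_mill time = 52.5.
Solving: y_coolant = 5.5, y_mill time = 9.
Shadow price of coolant = 5.5.

5.5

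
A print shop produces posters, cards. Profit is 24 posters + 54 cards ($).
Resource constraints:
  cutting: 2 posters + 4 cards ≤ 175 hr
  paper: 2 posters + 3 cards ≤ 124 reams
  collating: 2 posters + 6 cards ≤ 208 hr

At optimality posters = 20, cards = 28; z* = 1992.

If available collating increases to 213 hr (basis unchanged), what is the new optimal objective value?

2022

At the optimum: cutting uses 152 of 175 (slack = 23); paper uses 124 of 124 (binding); collating uses 208 of 208 (binding).
Slack constraints have shadow price 0 (complementary slackness).
Dual feasibility on the basic columns requires 2·y_paper + 2·y_collating = 24, 3·y_paper + 6·y_collating = 54.
→ y_paper = 6 and y_collating = 6.
Δz = y_collating·Δb = 6 × (5) = 30, so new z* = 1992 + 30 = 2022.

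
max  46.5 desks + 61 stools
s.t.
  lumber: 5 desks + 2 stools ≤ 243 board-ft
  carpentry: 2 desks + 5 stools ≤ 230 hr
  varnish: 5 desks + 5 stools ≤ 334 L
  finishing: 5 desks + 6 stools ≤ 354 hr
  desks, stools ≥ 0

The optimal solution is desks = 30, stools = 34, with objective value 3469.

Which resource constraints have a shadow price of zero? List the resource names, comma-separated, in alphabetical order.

lumber, varnish

lumber: 218/243 (slack 25)
carpentry: 230/230 (binding)
varnish: 320/334 (slack 14)
finishing: 354/354 (binding)
By complementary slackness, a constraint with positive slack has shadow price 0 → lumber, varnish.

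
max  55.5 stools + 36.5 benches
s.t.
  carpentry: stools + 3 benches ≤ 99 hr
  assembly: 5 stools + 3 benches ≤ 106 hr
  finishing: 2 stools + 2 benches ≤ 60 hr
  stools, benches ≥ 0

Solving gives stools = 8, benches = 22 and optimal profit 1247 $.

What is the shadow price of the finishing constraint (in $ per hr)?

4

Check each constraint at x*: carpentry 74/99 (slack 25); assembly 106/106 (tight); finishing 60/60 (tight).
Slack constraints have shadow price 0 (complementary slackness).
The binding rows give the dual system: 5·y_assembly + 2·y_finishing = 55.5 and 3·y_assembly + 2·y_finishing = 36.5.
→ y_assembly = 9.5 and y_finishing = 4.
Shadow price of finishing = 4.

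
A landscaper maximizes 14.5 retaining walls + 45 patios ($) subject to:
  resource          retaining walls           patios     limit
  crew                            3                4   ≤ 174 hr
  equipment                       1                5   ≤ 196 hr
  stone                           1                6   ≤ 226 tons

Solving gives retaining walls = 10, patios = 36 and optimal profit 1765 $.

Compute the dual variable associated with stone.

5.5

Binding: crew and stone. Non-binding: equipment (6 unused).
Since equipment is not tight, its dual is 0.
Dual feasibility on the basic columns requires 3·y_crew + 1·y_stone = 14.5, 4·y_crew + 6·y_stone = 45.
This yields shadow prices y_crew = 3, y_stone = 5.5.
Shadow price of stone = 5.5.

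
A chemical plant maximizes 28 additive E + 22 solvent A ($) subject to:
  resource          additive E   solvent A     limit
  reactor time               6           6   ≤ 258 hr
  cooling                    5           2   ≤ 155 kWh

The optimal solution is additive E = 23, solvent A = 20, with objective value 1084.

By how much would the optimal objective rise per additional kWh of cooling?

2

Check each constraint at x*: reactor time 258/258 (tight); cooling 155/155 (tight).
From A_Bᵀ y = c: 6·y_reactor time + 5·y_cooling = 28; 6·y_reactor time + 2·y_cooling = 22.
→ y_reactor time = 3 and y_cooling = 2.
Shadow price of cooling = 2.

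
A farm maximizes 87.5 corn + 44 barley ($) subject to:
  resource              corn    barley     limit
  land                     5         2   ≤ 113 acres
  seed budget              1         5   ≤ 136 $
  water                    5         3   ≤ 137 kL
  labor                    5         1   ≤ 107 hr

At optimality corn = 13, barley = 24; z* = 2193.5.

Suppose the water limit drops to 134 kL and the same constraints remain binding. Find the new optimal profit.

2166.5

At the optimum: land uses 113 of 113 (binding); seed budget uses 133 of 136 (slack = 3); water uses 137 of 137 (binding); labor uses 89 of 107 (slack = 18).
By complementary slackness, y = 0 for the non-binding constraints.
Dual feasibility on the basic columns requires 5·y_land + 5·y_water = 87.5, 2·y_land + 3·y_water = 44.
Solving: y_land = 8.5, y_water = 9.
Δz = y_water·Δb = 9 × (-3) = -27, so new z* = 2193.5 − 27 = 2166.5.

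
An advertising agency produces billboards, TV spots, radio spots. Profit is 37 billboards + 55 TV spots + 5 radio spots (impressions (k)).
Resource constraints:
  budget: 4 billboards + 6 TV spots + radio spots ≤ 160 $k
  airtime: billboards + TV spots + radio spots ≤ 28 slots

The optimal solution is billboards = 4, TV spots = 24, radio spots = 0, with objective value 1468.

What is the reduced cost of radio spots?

-5

Check each constraint at x*: budget 160/160 (tight); airtime 28/28 (tight).
Dual feasibility on the basic columns requires 4·y_budget + 1·y_airtime = 37, 6·y_budget + 1·y_airtime = 55.
This yields shadow prices y_budget = 9, y_airtime = 1.
Reduced cost of radio spots: c₃ − yᵀa₃ = 5 − (9·1 + 1·1) = 5 − 10 = -5.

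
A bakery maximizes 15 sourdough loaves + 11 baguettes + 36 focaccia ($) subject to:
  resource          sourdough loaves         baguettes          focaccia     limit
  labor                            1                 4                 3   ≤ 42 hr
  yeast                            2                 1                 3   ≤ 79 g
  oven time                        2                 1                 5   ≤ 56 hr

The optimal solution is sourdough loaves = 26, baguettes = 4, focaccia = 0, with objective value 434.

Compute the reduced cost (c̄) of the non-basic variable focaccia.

Binding: labor and oven time. Non-binding: yeast (23 unused).
By complementary slackness, y = 0 for the non-binding constraint.
Dual feasibility on the basic columns requires 1·y_labor + 2·y_oven time = 15, 4·y_labor + 1·y_oven time = 11.
→ y_labor = 1 and y_oven time = 7.
Reduced cost of focaccia: c₃ − yᵀa₃ = 36 − (1·3 + 7·5) = 36 − 38 = -2.

-2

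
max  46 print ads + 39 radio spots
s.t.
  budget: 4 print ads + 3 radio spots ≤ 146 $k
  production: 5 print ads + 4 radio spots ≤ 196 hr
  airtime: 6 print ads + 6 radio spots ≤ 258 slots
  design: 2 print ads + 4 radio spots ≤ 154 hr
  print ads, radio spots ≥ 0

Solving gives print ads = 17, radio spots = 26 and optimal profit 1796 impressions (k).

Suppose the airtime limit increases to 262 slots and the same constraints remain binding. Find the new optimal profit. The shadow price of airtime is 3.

Δb = 4, so new z* = 1796 + (3)·(4) = 1796 + 12 = 1808.

1808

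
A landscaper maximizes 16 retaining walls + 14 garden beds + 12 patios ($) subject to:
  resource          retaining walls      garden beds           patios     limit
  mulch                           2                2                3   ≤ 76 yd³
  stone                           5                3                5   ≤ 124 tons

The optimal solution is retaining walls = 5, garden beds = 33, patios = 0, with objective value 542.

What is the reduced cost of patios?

-9.5

At the optimum: mulch uses 76 of 76 (binding); stone uses 124 of 124 (binding).
The binding rows give the dual system: 2·y_mulch + 5·y_stone = 16 and 2·y_mulch + 3·y_stone = 14.
→ y_mulch = 5.5 and y_stone = 1.
Reduced cost of patios: c₃ − yᵀa₃ = 12 − (5.5·3 + 1·5) = 12 − 21.5 = -9.5.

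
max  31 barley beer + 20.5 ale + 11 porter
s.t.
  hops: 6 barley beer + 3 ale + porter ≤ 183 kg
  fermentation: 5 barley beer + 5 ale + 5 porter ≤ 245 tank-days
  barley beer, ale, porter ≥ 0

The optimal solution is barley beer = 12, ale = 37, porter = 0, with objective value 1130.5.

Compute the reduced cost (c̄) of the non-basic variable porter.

At the optimum: hops uses 183 of 183 (binding); fermentation uses 245 of 245 (binding).
Dual feasibility on the basic columns requires 6·y_hops + 5·y_fermentation = 31, 3·y_hops + 5·y_fermentation = 20.5.
Solving: y_hops = 3.5, y_fermentation = 2.
Reduced cost of porter: c₃ − yᵀa₃ = 11 − (3.5·1 + 2·5) = 11 − 13.5 = -2.5.

-2.5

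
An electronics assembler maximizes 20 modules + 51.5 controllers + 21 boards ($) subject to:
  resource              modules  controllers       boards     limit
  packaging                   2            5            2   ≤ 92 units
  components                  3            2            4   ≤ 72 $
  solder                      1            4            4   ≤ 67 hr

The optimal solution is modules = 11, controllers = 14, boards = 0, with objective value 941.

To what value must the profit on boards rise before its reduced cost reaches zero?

Binding: packaging and solder. Non-binding: components (11 unused).
By complementary slackness, y = 0 for the non-binding constraint.
The binding rows give the dual system: 2·y_packaging + 1·y_solder = 20 and 5·y_packaging + 4·y_solder = 51.5.
Solving: y_packaging = 9.5, y_solder = 1.
boards enters the basis when its profit ≥ yᵀa₃ = 9.5·2 + 1·4 = 23.

23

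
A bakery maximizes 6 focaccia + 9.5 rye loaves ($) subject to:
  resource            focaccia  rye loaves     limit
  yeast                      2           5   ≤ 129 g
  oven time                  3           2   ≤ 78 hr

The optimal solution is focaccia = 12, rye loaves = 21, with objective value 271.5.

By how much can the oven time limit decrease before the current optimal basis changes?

26.4

Binding constraints: yeast, oven time. The basis is B = [[2,5],[3,2]] with det -11.
Per unit decrease in oven time, x* moves by d = (-0.4545, 0.1818).
The basis stays optimal until focaccia reaches 0; allowable decrease = 26.4 hr.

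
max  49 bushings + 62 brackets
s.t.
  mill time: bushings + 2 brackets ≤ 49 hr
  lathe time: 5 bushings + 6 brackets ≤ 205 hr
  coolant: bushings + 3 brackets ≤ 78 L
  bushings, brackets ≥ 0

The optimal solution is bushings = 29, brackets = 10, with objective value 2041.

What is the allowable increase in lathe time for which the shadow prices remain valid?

40

Binding constraints: mill time, lathe time. The basis is B = [[1,2],[5,6]] with det -4.
Per unit increase in lathe time, x* moves by d = (0.5, -0.25).
The basis stays optimal until brackets reaches 0; allowable increase = 40 hr.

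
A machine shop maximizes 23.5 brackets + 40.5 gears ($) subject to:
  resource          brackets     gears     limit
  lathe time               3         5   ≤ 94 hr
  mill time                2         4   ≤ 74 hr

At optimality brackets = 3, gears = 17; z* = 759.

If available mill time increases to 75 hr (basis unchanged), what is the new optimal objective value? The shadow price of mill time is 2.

Δb = 1, so new z* = 759 + (2)·(1) = 759 + 2 = 761.

761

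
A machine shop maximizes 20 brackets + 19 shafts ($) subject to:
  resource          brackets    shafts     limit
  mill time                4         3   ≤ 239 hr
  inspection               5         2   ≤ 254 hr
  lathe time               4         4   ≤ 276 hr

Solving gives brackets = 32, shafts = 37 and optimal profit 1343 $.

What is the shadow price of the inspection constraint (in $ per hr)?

0

Check each constraint at x*: mill time 239/239 (tight); inspection 234/254 (slack 20); lathe time 276/276 (tight).
Since inspection is not tight, its dual is 0.
From A_Bᵀ y = c: 4·y_mill time + 4·y_lathe time = 20; 3·y_mill time + 4·y_lathe time = 19.
→ y_mill time = 1 and y_lathe time = 4.
Shadow price of inspection = 0.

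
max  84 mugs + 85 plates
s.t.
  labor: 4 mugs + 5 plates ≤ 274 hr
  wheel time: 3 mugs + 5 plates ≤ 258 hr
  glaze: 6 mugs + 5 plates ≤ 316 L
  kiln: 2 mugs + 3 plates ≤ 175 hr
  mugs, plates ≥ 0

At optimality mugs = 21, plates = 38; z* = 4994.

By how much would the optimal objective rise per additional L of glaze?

Check each constraint at x*: labor 274/274 (tight); wheel time 253/258 (slack 5); glaze 316/316 (tight); kiln 156/175 (slack 19).
Slack constraints have shadow price 0 (complementary slackness).
Dual feasibility on the basic columns requires 4·y_labor + 6·y_glaze = 84, 5·y_labor + 5·y_glaze = 85.
→ y_labor = 9 and y_glaze = 8.
Shadow price of glaze = 8.

8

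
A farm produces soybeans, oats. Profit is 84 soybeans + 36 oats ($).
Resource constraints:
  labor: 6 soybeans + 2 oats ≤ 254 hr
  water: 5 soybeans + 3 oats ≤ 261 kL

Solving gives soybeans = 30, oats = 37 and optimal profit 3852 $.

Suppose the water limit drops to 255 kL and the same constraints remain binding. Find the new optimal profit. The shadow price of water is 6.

3816

Δb = -6, so new z* = 3852 + (6)·(-6) = 3852 − 36 = 3816.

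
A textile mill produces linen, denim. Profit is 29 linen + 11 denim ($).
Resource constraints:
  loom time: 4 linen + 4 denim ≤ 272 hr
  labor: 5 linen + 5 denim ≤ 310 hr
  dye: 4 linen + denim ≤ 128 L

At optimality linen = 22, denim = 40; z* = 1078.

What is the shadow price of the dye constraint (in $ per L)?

6

Binding: labor and dye. Non-binding: loom time (24 unused).
Slack constraints have shadow price 0 (complementary slackness).
The binding rows give the dual system: 5·y_labor + 4·y_dye = 29 and 5·y_labor + 1·y_dye = 11.
This yields shadow prices y_labor = 1, y_dye = 6.
Shadow price of dye = 6.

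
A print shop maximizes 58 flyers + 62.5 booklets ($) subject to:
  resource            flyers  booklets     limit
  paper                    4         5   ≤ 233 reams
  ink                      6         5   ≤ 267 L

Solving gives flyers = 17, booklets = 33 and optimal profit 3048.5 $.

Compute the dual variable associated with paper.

8.5

Check each constraint at x*: paper 233/233 (tight); ink 267/267 (tight).
The binding rows give the dual system: 4·y_paper + 6·y_ink = 58 and 5·y_paper + 5·y_ink = 62.5.
This yields shadow prices y_paper = 8.5, y_ink = 4.
Shadow price of paper = 8.5.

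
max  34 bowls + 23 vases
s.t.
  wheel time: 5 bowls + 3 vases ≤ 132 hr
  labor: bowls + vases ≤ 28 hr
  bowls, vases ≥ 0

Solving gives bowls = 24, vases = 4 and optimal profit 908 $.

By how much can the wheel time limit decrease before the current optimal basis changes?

Binding constraints: wheel time, labor. The basis is B = [[5,3],[1,1]] with det 2.
Per unit decrease in wheel time, x* moves by d = (-0.5, 0.5).
The basis stays optimal until bowls reaches 0; allowable decrease = 48 hr.

48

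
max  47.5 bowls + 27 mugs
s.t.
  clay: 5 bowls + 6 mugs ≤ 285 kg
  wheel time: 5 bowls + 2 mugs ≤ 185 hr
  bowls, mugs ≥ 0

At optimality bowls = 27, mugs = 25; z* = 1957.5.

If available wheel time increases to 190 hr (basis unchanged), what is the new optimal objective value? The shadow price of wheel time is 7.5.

1995

Δb = 5, so new z* = 1957.5 + (7.5)·(5) = 1957.5 + 37.5 = 1995.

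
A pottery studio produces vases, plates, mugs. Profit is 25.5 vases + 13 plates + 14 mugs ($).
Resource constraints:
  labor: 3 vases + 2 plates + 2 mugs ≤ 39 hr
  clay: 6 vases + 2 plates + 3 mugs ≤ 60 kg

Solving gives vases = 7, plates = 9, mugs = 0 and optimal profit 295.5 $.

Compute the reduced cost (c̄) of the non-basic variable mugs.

At the optimum: labor uses 39 of 39 (binding); clay uses 60 of 60 (binding).
Dual feasibility on the basic columns requires 3·y_labor + 6·y_clay = 25.5, 2·y_labor + 2·y_clay = 13.
→ y_labor = 4.5 and y_clay = 2.
Reduced cost of mugs: c₃ − yᵀa₃ = 14 − (4.5·2 + 2·3) = 14 − 15 = -1.

-1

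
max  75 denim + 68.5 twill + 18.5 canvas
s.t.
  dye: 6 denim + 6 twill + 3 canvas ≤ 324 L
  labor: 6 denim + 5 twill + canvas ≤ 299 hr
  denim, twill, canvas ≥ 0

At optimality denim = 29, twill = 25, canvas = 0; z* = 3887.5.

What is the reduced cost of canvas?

-6

Check each constraint at x*: dye 324/324 (tight); labor 299/299 (tight).
From A_Bᵀ y = c: 6·y_dye + 6·y_labor = 75; 6·y_dye + 5·y_labor = 68.5.
This yields shadow prices y_dye = 6, y_labor = 6.5.
Reduced cost of canvas: c₃ − yᵀa₃ = 18.5 − (6·3 + 6.5·1) = 18.5 − 24.5 = -6.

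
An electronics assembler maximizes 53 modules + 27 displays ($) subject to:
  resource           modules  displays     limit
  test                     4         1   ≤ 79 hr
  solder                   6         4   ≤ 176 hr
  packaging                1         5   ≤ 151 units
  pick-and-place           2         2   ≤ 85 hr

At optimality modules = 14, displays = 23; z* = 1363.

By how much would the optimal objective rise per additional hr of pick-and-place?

At the optimum: test uses 79 of 79 (binding); solder uses 176 of 176 (binding); packaging uses 129 of 151 (slack = 22); pick-and-place uses 74 of 85 (slack = 11).
Since packaging, pick-and-place are not tight, their duals are 0.
The binding rows give the dual system: 4·y_test + 6·y_solder = 53 and 1·y_test + 4·y_solder = 27.
This yields shadow prices y_test = 5, y_solder = 5.5.
Shadow price of pick-and-place = 0.

0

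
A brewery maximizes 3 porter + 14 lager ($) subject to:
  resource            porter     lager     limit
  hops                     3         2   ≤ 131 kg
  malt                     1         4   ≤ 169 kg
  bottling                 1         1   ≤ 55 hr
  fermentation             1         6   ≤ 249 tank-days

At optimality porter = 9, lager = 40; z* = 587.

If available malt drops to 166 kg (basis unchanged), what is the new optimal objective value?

Binding: malt and fermentation. Non-binding: hops (24 unused), bottling (6 unused).
By complementary slackness, y = 0 for the non-binding constraints.
From A_Bᵀ y = c: 1·y_malt + 1·y_fermentation = 3; 4·y_malt + 6·y_fermentation = 14.
This yields shadow prices y_malt = 2, y_fermentation = 1.
Δz = y_malt·Δb = 2 × (-3) = -6, so new z* = 587 − 6 = 581.

581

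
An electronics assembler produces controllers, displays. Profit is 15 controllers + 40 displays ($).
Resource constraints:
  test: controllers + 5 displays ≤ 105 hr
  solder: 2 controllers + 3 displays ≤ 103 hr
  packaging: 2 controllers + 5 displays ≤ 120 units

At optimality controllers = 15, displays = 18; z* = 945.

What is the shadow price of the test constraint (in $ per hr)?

Binding: test and packaging. Non-binding: solder (19 unused).
Slack constraints have shadow price 0 (complementary slackness).
Dual feasibility on the basic columns requires 1·y_test + 2·y_packaging = 15, 5·y_test + 5·y_packaging = 40.
Solving: y_test = 1, y_packaging = 7.
Shadow price of test = 1.

1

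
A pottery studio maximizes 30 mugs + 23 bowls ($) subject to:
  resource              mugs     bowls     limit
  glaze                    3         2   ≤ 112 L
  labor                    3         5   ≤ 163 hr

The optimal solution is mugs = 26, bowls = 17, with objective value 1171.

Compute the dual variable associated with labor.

1

Check each constraint at x*: glaze 112/112 (tight); labor 163/163 (tight).
Dual feasibility on the basic columns requires 3·y_glaze + 3·y_labor = 30, 2·y_glaze + 5·y_labor = 23.
→ y_glaze = 9 and y_labor = 1.
Shadow price of labor = 1.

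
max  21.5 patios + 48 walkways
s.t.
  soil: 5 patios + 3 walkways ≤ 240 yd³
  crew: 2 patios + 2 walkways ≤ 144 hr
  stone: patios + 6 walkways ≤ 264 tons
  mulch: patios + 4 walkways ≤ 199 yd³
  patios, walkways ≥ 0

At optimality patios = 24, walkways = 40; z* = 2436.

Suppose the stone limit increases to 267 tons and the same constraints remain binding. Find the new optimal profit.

Check each constraint at x*: soil 240/240 (tight); crew 128/144 (slack 16); stone 264/264 (tight); mulch 184/199 (slack 15).
By complementary slackness, y = 0 for the non-binding constraints.
From A_Bᵀ y = c: 5·y_soil + 1·y_stone = 21.5; 3·y_soil + 6·y_stone = 48.
→ y_soil = 3 and y_stone = 6.5.
Δz = y_stone·Δb = 6.5 × (3) = 19.5, so new z* = 2436 + 19.5 = 2455.5.

2455.5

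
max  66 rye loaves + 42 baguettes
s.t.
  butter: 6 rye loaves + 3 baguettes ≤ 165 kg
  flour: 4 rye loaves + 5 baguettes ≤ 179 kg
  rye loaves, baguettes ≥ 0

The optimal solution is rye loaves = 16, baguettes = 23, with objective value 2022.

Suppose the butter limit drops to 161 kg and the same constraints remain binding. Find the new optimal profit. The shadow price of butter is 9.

Δb = -4, so new z* = 2022 + (9)·(-4) = 2022 − 36 = 1986.

1986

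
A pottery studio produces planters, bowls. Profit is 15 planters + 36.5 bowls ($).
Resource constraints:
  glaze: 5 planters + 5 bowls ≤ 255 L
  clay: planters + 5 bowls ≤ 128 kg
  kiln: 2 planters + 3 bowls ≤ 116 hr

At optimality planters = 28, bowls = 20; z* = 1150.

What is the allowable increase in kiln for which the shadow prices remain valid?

Binding constraints: clay, kiln. The basis is B = [[1,5],[2,3]] with det -7.
Per unit increase in kiln, x* moves by d = (0.7143, -0.1429).
The basis stays optimal until glaze becomes binding; allowable increase = 5.25 hr.

5.25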